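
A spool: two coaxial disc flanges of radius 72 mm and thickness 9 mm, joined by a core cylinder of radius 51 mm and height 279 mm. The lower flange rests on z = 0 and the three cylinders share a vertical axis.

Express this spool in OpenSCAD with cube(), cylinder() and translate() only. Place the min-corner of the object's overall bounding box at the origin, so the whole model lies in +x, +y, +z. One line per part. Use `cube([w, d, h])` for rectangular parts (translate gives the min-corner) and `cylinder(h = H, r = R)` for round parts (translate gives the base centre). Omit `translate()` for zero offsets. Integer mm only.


translate([72, 72, 0]) cylinder(h = 9, r = 72);
translate([72, 72, 9]) cylinder(h = 279, r = 51);
translate([72, 72, 288]) cylinder(h = 9, r = 72);


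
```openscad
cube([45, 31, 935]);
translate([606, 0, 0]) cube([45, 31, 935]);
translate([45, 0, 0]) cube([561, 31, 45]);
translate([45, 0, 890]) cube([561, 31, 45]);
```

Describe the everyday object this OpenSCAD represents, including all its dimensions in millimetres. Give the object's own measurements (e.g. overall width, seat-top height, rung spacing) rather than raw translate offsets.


A rectangular picture frame lying in the x–z plane (depth along y). The opening is 561 mm wide (x) by 845 mm tall (z), surrounded by a border 45 mm wide on all four sides. The frame is 31 mm deep and is made of two full-height vertical stiles with two horizontal rails fitted between them.


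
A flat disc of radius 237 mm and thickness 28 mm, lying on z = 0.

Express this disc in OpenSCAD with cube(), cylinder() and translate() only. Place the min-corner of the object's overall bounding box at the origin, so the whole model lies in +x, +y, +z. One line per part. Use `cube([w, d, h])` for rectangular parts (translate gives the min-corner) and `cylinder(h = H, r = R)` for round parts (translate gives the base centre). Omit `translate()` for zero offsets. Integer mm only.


translate([237, 237, 0]) cylinder(h = 28, r = 237);


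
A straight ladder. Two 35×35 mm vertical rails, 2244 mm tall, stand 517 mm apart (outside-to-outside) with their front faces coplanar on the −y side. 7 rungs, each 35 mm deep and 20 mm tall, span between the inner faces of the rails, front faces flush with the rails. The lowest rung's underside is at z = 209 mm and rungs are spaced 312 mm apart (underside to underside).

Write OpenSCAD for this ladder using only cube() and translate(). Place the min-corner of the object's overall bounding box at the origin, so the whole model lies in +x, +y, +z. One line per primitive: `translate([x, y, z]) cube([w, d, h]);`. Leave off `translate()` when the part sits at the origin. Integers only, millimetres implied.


cube([35, 35, 2244]);
translate([482, 0, 0]) cube([35, 35, 2244]);
translate([35, 0, 209]) cube([447, 35, 20]);
translate([35, 0, 521]) cube([447, 35, 20]);
translate([35, 0, 833]) cube([447, 35, 20]);
translate([35, 0, 1145]) cube([447, 35, 20]);
translate([35, 0, 1457]) cube([447, 35, 20]);
translate([35, 0, 1769]) cube([447, 35, 20]);
translate([35, 0, 2081]) cube([447, 35, 20]);


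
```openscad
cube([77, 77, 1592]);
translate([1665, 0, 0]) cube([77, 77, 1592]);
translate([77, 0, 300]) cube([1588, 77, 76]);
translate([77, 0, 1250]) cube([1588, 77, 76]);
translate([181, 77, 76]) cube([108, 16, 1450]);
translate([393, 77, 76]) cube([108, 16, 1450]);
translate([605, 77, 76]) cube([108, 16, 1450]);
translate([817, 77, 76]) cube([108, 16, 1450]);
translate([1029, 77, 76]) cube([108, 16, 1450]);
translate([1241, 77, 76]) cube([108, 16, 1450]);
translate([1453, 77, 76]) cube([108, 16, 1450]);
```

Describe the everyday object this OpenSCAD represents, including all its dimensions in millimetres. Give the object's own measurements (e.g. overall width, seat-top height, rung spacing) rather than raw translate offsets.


A fence section. Two 77×77 mm posts, 1592 mm tall, stand on the floor with a clear span of 1588 mm between their inner faces. Two horizontal rails of 77×76 mm section span the gap between the posts with their undersides at z = 300 mm and z = 1250 mm, flush with the posts' −y face. 7 pickets, each 108 mm wide, 16 mm thick and 1450 mm tall, are fixed to the +y face of the rails with their bottoms at z = 76 mm, spaced across the span with a 104 mm gap after the −x post and between neighbouring pickets and before the +x post.


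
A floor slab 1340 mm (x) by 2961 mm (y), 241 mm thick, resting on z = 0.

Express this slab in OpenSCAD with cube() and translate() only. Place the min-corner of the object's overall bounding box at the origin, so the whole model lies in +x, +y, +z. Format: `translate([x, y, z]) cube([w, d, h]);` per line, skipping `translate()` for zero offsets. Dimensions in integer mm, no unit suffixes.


cube([1340, 2961, 241]);


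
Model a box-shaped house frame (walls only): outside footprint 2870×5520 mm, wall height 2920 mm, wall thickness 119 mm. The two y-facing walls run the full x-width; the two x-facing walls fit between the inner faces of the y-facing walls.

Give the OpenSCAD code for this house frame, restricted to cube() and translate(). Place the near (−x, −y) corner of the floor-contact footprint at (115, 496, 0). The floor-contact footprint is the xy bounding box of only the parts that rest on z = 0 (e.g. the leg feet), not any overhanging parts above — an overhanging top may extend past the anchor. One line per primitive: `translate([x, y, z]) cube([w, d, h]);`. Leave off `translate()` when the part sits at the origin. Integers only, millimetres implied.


translate([115, 496, 0]) cube([2870, 119, 2920]);
translate([115, 5897, 0]) cube([2870, 119, 2920]);
translate([115, 615, 0]) cube([119, 5282, 2920]);
translate([2866, 615, 0]) cube([119, 5282, 2920]);


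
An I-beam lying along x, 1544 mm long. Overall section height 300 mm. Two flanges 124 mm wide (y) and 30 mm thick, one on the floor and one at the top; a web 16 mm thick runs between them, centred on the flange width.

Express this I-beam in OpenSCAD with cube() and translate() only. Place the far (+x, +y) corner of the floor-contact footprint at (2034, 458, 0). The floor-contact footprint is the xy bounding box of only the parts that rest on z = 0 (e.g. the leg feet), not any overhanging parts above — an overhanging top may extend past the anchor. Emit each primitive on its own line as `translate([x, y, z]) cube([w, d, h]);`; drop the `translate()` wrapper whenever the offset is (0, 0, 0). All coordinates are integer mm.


translate([490, 334, 0]) cube([1544, 124, 30]);
translate([490, 388, 30]) cube([1544, 16, 240]);
translate([490, 334, 270]) cube([1544, 124, 30]);


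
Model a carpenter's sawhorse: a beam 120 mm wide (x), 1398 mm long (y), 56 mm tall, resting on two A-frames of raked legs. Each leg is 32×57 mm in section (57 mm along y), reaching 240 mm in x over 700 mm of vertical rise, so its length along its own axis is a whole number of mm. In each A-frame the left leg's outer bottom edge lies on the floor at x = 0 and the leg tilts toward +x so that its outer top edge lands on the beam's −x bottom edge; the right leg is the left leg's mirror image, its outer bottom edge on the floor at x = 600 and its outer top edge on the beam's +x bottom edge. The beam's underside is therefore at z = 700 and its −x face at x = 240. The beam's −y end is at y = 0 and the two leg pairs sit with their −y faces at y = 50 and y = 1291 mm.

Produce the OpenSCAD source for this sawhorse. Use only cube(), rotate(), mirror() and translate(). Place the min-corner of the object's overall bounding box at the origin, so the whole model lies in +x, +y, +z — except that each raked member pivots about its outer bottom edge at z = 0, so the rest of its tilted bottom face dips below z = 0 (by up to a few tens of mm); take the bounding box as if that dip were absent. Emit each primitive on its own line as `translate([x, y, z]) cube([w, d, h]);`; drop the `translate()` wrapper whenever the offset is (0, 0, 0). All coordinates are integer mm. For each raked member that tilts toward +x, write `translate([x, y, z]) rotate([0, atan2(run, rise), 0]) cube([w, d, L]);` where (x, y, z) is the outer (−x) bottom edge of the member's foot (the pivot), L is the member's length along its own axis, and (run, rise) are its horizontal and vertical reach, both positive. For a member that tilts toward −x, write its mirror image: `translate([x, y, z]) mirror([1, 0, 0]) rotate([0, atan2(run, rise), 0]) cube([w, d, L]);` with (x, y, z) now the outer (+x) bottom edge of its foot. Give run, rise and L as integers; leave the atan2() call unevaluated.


translate([240, 0, 700]) cube([120, 1398, 56]);
translate([0, 50, 0]) rotate([0, atan2(240, 700), 0]) cube([32, 57, 740]);
translate([600, 50, 0]) mirror([1, 0, 0]) rotate([0, atan2(240, 700), 0]) cube([32, 57, 740]);
translate([0, 1291, 0]) rotate([0, atan2(240, 700), 0]) cube([32, 57, 740]);
translate([600, 1291, 0]) mirror([1, 0, 0]) rotate([0, atan2(240, 700), 0]) cube([32, 57, 740]);


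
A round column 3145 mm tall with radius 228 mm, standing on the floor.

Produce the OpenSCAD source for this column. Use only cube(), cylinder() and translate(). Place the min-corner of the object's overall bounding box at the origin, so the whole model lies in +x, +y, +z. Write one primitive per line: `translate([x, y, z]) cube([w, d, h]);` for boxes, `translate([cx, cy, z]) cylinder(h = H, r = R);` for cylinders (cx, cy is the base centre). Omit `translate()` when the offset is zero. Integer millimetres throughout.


translate([228, 228, 0]) cylinder(h = 3145, r = 228);


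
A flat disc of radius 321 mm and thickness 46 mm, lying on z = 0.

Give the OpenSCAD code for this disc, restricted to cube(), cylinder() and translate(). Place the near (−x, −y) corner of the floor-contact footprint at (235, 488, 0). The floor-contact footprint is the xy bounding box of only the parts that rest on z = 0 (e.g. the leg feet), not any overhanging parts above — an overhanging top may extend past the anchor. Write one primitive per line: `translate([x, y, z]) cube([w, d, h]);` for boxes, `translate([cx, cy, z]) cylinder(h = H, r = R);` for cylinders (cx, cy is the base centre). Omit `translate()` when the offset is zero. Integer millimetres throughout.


translate([556, 809, 0]) cylinder(h = 46, r = 321);


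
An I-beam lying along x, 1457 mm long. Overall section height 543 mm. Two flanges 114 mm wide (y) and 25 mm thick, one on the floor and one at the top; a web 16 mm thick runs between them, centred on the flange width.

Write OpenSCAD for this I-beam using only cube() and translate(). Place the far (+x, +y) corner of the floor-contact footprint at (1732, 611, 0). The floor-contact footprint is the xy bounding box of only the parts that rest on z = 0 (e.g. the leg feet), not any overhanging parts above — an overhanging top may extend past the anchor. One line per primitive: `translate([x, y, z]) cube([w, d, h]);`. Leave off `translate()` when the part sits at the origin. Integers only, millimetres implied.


translate([275, 497, 0]) cube([1457, 114, 25]);
translate([275, 546, 25]) cube([1457, 16, 493]);
translate([275, 497, 518]) cube([1457, 114, 25]);


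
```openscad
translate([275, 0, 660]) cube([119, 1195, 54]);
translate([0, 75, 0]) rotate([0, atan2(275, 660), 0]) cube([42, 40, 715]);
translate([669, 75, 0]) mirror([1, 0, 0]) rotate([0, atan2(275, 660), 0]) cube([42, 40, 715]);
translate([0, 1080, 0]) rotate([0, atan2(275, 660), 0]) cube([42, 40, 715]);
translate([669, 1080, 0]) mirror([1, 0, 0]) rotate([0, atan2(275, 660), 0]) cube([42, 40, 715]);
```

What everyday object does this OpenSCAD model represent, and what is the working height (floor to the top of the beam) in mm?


A sawhorse. The overall height is 714 mm.

A beam across two mirrored pairs of raked legs — a sawhorse. The beam's underside is at z = 660 (matching the legs' vertical rise in atan2(275, 660)) and the beam is 54 mm tall, so its top is at 660 + 54 = 714 mm. The raked legs top out at the beam's underside, so that is the highest point.


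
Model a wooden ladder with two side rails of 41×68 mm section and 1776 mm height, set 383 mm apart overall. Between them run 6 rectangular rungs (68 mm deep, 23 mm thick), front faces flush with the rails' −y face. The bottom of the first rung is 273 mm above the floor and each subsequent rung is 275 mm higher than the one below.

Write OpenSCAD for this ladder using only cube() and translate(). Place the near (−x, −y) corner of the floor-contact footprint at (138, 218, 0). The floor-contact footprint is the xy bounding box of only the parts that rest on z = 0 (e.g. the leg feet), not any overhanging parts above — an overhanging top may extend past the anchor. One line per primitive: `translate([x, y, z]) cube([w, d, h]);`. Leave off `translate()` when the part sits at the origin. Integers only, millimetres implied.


// rung span = 383 - 2*41 = 301
// rung[k] z = 273 + k*275
translate([138, 218, 0]) cube([41, 68, 1776]);
translate([480, 218, 0]) cube([41, 68, 1776]);
translate([179, 218, 273]) cube([301, 68, 23]);
translate([179, 218, 548]) cube([301, 68, 23]);
translate([179, 218, 823]) cube([301, 68, 23]);
translate([179, 218, 1098]) cube([301, 68, 23]);
translate([179, 218, 1373]) cube([301, 68, 23]);
translate([179, 218, 1648]) cube([301, 68, 23]);


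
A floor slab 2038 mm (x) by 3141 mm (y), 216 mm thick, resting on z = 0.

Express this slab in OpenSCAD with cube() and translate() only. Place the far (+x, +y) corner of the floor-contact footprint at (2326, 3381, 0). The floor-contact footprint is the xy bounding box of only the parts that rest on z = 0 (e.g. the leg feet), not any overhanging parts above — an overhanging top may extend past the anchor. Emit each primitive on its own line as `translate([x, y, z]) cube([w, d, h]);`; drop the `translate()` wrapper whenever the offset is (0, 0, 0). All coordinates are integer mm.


translate([288, 240, 0]) cube([2038, 3141, 216]);


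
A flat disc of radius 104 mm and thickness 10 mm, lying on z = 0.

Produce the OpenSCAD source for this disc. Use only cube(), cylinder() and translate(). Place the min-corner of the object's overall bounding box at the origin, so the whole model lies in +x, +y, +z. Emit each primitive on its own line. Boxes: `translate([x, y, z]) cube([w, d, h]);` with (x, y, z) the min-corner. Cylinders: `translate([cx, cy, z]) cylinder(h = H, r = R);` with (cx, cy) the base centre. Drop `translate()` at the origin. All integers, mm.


translate([104, 104, 0]) cylinder(h = 10, r = 104);


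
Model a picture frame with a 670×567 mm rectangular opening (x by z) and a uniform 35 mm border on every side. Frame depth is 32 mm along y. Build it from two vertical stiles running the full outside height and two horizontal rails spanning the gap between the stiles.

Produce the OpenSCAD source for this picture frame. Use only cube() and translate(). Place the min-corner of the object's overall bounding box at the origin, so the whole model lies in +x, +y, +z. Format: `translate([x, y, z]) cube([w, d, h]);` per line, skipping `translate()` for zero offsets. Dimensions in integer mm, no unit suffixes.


cube([35, 32, 637]);
translate([705, 0, 0]) cube([35, 32, 637]);
translate([35, 0, 0]) cube([670, 32, 35]);
translate([35, 0, 602]) cube([670, 32, 35]);


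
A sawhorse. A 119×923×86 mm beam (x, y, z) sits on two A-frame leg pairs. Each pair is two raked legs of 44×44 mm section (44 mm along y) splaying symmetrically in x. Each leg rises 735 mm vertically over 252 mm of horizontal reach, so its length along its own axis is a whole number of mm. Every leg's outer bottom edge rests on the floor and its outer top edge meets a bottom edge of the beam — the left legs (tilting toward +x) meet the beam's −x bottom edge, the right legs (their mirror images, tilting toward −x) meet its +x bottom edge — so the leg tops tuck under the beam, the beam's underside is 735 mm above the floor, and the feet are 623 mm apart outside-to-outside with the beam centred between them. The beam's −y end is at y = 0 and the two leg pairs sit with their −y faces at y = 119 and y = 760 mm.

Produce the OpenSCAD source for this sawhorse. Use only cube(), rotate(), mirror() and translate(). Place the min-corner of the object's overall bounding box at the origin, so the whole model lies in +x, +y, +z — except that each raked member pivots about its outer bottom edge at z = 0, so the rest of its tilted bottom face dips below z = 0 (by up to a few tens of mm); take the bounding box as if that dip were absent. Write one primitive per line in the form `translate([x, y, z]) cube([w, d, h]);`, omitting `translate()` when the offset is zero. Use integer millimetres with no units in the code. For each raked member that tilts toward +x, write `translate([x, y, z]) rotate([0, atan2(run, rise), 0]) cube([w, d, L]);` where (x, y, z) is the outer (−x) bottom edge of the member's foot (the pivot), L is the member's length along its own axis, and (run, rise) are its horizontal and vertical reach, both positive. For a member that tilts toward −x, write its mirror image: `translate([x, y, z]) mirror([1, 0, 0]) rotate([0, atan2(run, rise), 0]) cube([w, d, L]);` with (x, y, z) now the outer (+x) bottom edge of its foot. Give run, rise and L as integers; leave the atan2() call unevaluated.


// leg length = √(252² + 735²) = 777
// right-leg outer foot x = 2·252 + 119 = 623
// beam min-corner = (252, 0, 735)
translate([252, 0, 735]) cube([119, 923, 86]);
translate([0, 119, 0]) rotate([0, atan2(252, 735), 0]) cube([44, 44, 777]);
translate([623, 119, 0]) mirror([1, 0, 0]) rotate([0, atan2(252, 735), 0]) cube([44, 44, 777]);
translate([0, 760, 0]) rotate([0, atan2(252, 735), 0]) cube([44, 44, 777]);
translate([623, 760, 0]) mirror([1, 0, 0]) rotate([0, atan2(252, 735), 0]) cube([44, 44, 777]);


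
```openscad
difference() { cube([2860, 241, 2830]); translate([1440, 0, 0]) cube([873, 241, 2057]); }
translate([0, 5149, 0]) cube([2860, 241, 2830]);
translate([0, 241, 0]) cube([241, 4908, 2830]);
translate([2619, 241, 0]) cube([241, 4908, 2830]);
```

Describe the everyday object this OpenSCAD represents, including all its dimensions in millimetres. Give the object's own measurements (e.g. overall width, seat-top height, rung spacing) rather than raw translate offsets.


A single room: four walls, each 2830 mm tall and 241 mm thick, enclosing an outside footprint 2860×5390 mm (x × y), no floor or roof. The front and back walls (−y and +y sides) run the full x-width; the side walls fit between their inner faces. A door opening 873 mm wide and 2057 mm tall is cut through the front wall from the floor up, its −x edge 1440 mm from the wall's −x end.


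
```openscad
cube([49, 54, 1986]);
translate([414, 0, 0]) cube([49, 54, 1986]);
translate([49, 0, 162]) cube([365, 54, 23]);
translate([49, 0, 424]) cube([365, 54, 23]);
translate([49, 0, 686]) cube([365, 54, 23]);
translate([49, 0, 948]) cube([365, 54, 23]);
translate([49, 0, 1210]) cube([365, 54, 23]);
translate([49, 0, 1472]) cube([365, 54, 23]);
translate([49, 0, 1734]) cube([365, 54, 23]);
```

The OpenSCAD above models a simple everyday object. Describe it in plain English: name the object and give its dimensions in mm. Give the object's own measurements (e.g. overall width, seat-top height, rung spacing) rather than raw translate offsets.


A straight ladder. Two 49×54 mm vertical rails, 1986 mm tall, stand 463 mm apart (outside-to-outside) with their front faces coplanar on the −y side. 7 rungs, each 54 mm deep and 23 mm tall, span between the inner faces of the rails, front faces flush with the rails. The lowest rung's underside is at z = 162 mm and rungs are spaced 262 mm apart (underside to underside).


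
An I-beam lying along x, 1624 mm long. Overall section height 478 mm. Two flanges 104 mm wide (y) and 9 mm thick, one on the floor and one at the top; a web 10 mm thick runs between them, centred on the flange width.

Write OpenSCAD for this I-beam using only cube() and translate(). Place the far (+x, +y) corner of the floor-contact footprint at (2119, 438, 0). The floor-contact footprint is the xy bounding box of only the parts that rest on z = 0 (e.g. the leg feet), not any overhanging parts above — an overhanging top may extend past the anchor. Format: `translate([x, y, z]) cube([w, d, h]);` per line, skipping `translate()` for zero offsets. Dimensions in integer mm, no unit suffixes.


translate([495, 334, 0]) cube([1624, 104, 9]);
translate([495, 381, 9]) cube([1624, 10, 460]);
translate([495, 334, 469]) cube([1624, 104, 9]);


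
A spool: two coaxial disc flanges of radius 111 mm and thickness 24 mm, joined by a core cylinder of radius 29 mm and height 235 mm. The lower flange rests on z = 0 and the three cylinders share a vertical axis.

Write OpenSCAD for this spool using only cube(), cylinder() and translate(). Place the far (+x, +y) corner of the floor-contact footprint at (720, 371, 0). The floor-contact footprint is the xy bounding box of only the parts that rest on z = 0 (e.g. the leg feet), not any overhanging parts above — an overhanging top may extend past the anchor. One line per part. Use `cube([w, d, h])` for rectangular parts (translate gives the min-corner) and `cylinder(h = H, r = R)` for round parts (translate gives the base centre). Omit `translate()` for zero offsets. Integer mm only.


translate([609, 260, 0]) cylinder(h = 24, r = 111);
translate([609, 260, 24]) cylinder(h = 235, r = 29);
translate([609, 260, 259]) cylinder(h = 24, r = 111);


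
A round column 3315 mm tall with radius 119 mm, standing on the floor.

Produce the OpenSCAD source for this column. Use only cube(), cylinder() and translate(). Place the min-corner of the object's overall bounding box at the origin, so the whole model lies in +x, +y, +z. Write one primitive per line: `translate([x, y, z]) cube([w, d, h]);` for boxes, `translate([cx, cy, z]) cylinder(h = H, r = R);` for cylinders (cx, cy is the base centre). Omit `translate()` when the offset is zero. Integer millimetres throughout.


translate([119, 119, 0]) cylinder(h = 3315, r = 119);


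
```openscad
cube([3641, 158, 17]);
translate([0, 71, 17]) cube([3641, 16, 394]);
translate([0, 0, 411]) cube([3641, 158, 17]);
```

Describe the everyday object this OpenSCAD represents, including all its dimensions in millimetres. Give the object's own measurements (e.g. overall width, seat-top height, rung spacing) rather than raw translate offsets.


An I-beam lying along x, 3641 mm long. Overall section height 428 mm. Two flanges 158 mm wide (y) and 17 mm thick, one on the floor and one at the top; a web 16 mm thick runs between them, centred on the flange width.


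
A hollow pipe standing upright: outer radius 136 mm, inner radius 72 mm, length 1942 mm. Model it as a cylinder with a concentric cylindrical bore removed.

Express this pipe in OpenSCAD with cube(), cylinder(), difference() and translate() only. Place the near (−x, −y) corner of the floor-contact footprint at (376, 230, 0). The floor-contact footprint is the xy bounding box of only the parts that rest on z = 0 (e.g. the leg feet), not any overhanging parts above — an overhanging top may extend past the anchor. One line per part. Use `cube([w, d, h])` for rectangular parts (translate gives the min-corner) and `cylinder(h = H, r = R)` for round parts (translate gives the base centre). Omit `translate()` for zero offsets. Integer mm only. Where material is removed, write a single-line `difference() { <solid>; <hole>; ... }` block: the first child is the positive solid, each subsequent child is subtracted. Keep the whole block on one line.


difference() { translate([512, 366, 0]) cylinder(h = 1942, r = 136); translate([512, 366, 0]) cylinder(h = 1942, r = 72); }


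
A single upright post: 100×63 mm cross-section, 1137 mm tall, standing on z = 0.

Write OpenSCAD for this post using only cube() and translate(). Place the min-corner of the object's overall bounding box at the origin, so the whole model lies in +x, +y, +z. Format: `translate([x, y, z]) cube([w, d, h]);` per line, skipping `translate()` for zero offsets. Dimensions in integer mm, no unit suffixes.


cube([100, 63, 1137]);


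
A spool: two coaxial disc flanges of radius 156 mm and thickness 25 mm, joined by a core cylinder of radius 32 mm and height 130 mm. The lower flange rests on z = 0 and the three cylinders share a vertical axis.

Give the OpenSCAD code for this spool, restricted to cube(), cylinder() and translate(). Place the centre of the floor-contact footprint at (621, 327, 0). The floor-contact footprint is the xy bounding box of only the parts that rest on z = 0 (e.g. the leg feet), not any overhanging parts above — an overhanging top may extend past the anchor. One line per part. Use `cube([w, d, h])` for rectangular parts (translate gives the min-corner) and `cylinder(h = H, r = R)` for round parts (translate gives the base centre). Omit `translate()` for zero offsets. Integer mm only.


translate([621, 327, 0]) cylinder(h = 25, r = 156);
translate([621, 327, 25]) cylinder(h = 130, r = 32);
translate([621, 327, 155]) cylinder(h = 25, r = 156);


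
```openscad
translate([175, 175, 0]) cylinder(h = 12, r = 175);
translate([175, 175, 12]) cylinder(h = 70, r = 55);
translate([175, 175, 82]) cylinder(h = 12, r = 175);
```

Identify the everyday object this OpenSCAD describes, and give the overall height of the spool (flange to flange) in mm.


A spool. The overall height is 94 mm.

Three coaxial cylinders, large–small–large — a spool. Two 12 mm flanges and a 70 mm core give 12 + 70 + 12 = 94 mm.


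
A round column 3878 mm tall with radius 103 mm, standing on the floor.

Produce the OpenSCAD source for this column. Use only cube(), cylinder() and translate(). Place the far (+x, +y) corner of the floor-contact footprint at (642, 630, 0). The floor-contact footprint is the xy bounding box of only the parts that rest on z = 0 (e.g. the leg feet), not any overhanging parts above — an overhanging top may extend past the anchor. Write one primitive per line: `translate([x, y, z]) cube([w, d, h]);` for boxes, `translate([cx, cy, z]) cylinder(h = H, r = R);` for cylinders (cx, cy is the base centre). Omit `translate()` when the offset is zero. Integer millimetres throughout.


translate([539, 527, 0]) cylinder(h = 3878, r = 103);


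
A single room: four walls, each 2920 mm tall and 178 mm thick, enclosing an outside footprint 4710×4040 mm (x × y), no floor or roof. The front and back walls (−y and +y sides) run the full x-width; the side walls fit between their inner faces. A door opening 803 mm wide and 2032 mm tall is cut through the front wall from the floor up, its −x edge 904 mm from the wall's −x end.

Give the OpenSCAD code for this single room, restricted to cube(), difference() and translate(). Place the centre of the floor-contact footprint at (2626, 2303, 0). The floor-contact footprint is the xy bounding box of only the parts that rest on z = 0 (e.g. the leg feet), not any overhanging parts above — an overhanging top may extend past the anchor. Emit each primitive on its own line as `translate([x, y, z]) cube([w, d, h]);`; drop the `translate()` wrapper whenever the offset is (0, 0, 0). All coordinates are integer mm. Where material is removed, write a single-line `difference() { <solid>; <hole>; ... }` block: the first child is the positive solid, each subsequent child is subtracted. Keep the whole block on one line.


difference() { translate([271, 283, 0]) cube([4710, 178, 2920]); translate([1175, 283, 0]) cube([803, 178, 2032]); }
translate([271, 4145, 0]) cube([4710, 178, 2920]);
translate([271, 461, 0]) cube([178, 3684, 2920]);
translate([4803, 461, 0]) cube([178, 3684, 2920]);


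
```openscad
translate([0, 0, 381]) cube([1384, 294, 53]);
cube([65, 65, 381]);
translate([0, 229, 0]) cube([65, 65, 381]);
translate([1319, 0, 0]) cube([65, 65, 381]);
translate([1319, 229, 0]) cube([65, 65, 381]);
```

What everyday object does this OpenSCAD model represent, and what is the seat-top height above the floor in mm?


A bench. The seat-top height is 434 mm.

A long slab on four corner posts — a bench. The slab sits at z = 381 with thickness 53, so the top is 381 + 53 = 434 mm.


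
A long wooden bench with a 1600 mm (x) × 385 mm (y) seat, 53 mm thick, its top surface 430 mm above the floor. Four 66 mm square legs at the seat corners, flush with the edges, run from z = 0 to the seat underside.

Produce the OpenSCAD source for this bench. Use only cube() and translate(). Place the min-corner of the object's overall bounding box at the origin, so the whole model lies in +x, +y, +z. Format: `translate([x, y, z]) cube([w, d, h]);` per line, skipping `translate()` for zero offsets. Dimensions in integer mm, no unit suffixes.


// leg_h = 430 − 53 = 377
translate([0, 0, 377]) cube([1600, 385, 53]);
cube([66, 66, 377]);
translate([0, 319, 0]) cube([66, 66, 377]);
translate([1534, 0, 0]) cube([66, 66, 377]);
translate([1534, 319, 0]) cube([66, 66, 377]);


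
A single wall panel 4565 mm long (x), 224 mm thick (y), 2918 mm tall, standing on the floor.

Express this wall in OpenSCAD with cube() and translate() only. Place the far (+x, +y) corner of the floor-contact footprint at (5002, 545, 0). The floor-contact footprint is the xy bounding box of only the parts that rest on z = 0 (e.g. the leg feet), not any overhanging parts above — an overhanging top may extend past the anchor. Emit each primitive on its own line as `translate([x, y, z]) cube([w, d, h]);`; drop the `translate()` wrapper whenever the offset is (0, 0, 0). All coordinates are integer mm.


translate([437, 321, 0]) cube([4565, 224, 2918]);


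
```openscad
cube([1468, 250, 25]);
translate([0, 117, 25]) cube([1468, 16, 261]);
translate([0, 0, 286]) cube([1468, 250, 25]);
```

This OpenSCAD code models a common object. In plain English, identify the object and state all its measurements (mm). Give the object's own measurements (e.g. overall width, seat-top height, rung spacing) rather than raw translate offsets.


An I-beam lying along x, 1468 mm long. Overall section height 311 mm. Two flanges 250 mm wide (y) and 25 mm thick, one on the floor and one at the top; a web 16 mm thick runs between them, centred on the flange width.


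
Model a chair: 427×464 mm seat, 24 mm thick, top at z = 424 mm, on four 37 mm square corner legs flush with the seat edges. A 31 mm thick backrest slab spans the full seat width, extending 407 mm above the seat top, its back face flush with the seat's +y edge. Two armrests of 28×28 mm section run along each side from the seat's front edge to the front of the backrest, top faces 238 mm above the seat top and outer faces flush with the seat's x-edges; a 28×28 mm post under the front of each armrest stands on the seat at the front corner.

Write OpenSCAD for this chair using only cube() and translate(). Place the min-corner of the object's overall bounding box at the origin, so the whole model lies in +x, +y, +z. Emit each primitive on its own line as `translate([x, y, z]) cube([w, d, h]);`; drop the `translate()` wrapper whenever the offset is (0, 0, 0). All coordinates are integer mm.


// leg_h = 424 - 24 = 400
// arm post h = 238 - 28 = 210
translate([0, 0, 400]) cube([427, 464, 24]);
cube([37, 37, 400]);
translate([390, 0, 0]) cube([37, 37, 400]);
translate([0, 427, 0]) cube([37, 37, 400]);
translate([390, 427, 0]) cube([37, 37, 400]);
translate([0, 433, 424]) cube([427, 31, 407]);
translate([0, 0, 634]) cube([28, 433, 28]);
translate([399, 0, 634]) cube([28, 433, 28]);
translate([0, 0, 424]) cube([28, 28, 210]);
translate([399, 0, 424]) cube([28, 28, 210]);


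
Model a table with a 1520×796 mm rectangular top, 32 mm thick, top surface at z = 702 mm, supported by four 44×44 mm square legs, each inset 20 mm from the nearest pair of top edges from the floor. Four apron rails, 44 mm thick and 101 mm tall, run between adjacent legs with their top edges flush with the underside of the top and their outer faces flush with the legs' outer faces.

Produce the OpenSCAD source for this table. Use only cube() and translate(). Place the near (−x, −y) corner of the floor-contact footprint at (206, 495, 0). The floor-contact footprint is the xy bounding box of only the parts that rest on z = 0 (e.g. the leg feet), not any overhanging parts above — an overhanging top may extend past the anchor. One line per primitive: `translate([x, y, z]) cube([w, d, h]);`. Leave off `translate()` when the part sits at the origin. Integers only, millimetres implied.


translate([186, 475, 670]) cube([1520, 796, 32]);
translate([206, 495, 0]) cube([44, 44, 670]);
translate([1642, 495, 0]) cube([44, 44, 670]);
translate([206, 1207, 0]) cube([44, 44, 670]);
translate([1642, 1207, 0]) cube([44, 44, 670]);
translate([250, 495, 569]) cube([1392, 44, 101]);
translate([250, 1207, 569]) cube([1392, 44, 101]);
translate([206, 539, 569]) cube([44, 668, 101]);
translate([1642, 539, 569]) cube([44, 668, 101]);


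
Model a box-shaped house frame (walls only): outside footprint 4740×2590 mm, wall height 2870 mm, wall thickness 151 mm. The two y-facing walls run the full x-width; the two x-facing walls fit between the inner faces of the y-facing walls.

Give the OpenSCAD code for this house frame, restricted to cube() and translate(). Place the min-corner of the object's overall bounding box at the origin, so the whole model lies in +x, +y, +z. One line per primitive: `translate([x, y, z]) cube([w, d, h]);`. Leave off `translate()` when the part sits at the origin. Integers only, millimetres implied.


cube([4740, 151, 2870]);
translate([0, 2439, 0]) cube([4740, 151, 2870]);
translate([0, 151, 0]) cube([151, 2288, 2870]);
translate([4589, 151, 0]) cube([151, 2288, 2870]);


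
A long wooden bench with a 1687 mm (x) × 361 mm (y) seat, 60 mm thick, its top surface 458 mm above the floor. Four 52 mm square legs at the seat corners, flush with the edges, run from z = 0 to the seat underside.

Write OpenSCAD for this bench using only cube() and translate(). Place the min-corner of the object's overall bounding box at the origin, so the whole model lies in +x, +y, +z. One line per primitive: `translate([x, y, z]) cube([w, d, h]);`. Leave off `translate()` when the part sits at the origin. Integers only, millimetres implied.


translate([0, 0, 398]) cube([1687, 361, 60]);
cube([52, 52, 398]);
translate([0, 309, 0]) cube([52, 52, 398]);
translate([1635, 0, 0]) cube([52, 52, 398]);
translate([1635, 309, 0]) cube([52, 52, 398]);


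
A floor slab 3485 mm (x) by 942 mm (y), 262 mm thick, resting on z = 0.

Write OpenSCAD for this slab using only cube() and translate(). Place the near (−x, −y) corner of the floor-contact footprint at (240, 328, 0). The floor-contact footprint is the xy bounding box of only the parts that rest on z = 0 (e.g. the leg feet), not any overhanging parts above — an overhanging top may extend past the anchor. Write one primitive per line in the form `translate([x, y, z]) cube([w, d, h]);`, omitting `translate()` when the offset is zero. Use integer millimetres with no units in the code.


translate([240, 328, 0]) cube([3485, 942, 262]);


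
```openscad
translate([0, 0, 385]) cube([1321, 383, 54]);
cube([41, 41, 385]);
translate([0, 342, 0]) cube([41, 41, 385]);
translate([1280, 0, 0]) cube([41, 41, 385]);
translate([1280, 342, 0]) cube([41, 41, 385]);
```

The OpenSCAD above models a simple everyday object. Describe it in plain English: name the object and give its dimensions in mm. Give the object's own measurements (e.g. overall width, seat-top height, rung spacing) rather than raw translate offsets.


A bench: a 1321×383 mm seat slab, 54 mm thick, top at z = 439 mm, on four 41×41 mm square legs flush with the seat corners and standing on z = 0.


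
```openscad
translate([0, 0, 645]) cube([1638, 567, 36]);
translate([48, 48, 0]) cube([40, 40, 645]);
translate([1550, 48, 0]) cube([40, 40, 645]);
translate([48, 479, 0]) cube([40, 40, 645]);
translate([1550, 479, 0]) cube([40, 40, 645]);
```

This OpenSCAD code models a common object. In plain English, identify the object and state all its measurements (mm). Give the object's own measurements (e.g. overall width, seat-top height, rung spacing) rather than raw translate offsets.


A rectangular dining table. The top is 1638×567×36 mm with its upper surface at z = 681 mm. It stands on four 40×40 mm square legs, each inset 48 mm from the nearest pair of top edges, running from the floor to the underside of the top.


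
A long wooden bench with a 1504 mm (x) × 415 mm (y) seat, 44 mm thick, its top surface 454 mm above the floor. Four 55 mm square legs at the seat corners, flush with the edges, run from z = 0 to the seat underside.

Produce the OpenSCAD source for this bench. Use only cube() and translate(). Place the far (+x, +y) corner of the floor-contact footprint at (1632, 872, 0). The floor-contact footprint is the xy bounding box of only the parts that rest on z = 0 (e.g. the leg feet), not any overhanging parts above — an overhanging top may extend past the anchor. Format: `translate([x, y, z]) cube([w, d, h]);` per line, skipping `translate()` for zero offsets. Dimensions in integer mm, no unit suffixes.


translate([128, 457, 410]) cube([1504, 415, 44]);
translate([128, 457, 0]) cube([55, 55, 410]);
translate([128, 817, 0]) cube([55, 55, 410]);
translate([1577, 457, 0]) cube([55, 55, 410]);
translate([1577, 817, 0]) cube([55, 55, 410]);


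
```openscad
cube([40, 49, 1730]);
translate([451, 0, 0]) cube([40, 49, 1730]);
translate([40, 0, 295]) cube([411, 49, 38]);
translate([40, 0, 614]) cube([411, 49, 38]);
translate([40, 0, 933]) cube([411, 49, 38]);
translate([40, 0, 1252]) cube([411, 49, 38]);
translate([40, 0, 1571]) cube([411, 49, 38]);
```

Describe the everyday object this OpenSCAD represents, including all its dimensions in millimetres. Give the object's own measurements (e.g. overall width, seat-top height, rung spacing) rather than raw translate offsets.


A straight ladder. Two 40×49 mm vertical rails, 1730 mm tall, stand 491 mm apart (outside-to-outside) with their front faces coplanar on the −y side. 5 rungs, each 49 mm deep and 38 mm tall, span between the inner faces of the rails, front faces flush with the rails. The lowest rung's underside is at z = 295 mm and rungs are spaced 319 mm apart (underside to underside).


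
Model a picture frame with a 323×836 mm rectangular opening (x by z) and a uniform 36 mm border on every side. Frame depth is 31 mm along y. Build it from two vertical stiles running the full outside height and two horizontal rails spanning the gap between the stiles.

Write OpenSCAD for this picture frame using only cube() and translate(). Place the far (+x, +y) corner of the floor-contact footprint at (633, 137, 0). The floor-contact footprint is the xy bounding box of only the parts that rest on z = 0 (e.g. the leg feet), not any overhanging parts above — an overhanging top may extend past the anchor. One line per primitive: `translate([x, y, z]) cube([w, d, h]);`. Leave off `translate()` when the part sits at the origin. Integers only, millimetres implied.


translate([238, 106, 0]) cube([36, 31, 908]);
translate([597, 106, 0]) cube([36, 31, 908]);
translate([274, 106, 0]) cube([323, 31, 36]);
translate([274, 106, 872]) cube([323, 31, 36]);


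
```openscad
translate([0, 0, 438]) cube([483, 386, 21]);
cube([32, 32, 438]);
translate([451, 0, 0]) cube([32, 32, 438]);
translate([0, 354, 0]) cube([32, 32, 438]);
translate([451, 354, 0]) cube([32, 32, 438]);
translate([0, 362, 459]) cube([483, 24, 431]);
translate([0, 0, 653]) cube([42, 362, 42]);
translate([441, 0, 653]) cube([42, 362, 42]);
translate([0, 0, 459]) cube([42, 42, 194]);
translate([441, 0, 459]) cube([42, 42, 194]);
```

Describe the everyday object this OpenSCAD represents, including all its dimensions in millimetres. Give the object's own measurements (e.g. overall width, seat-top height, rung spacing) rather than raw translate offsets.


A chair. The seat is a 483×386×21 mm slab with its top at z = 459 mm, on four 32×32 mm corner legs (flush with the seat edges, standing on z = 0). A flat backrest 24 mm thick, 431 mm tall, spans the full seat width and rises from the seat top along its +y edge, rear face flush with the rear of the seat. Two armrests of 42×42 mm section run along each side from the seat's front edge to the front of the backrest, top faces 236 mm above the seat top and outer faces flush with the seat's x-edges; a 42×42 mm post under the front of each armrest stands on the seat at the front corner.
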